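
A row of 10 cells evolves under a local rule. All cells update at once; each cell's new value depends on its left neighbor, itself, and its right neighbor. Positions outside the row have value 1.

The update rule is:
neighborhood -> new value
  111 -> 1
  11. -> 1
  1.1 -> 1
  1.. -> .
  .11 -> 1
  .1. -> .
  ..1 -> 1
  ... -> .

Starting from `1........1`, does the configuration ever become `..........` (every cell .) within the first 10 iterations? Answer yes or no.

no

iteration 1: 1.......11
iteration 2: 1......111
iteration 3: 1.....1111
iteration 4: 1....11111
iteration 5: 1...111111
iteration 6: 1..1111111
iteration 7: 1.11111111
iteration 8: 1111111111
iteration 9: 1111111111  (fixed point — unchanged through iteration 10)
iteration 10 is 1111111111, still not uniform .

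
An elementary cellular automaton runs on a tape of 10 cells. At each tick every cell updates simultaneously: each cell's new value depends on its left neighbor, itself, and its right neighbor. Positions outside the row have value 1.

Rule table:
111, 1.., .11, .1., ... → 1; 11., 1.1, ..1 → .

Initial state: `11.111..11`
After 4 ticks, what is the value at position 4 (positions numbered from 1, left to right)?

1..11.1.11
.1.1..1.11
.1.11.1.11
.1.1..1.11
position 4 holds 1

1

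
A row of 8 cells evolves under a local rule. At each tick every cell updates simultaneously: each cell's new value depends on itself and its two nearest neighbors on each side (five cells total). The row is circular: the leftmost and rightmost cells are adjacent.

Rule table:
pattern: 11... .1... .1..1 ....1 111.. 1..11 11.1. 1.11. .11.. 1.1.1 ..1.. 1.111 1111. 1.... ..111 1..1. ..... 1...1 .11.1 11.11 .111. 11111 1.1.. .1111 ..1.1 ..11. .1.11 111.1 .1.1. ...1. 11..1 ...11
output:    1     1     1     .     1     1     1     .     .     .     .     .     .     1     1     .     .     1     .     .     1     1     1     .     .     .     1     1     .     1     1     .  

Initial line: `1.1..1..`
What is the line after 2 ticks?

1...1..1

..11..1.
1...1..1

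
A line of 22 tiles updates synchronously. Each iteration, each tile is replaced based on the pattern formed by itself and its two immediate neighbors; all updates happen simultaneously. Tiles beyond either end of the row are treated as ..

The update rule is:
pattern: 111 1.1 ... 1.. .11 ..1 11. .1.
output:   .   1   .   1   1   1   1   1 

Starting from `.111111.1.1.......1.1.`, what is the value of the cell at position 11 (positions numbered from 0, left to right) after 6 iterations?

11....111111.....11111
111..11....11...11...1
1.111111..1111.1111.11
111....1111..111..1111
1.11..11..1111.1111..1
11111111111..111..1111
position 11 holds .

.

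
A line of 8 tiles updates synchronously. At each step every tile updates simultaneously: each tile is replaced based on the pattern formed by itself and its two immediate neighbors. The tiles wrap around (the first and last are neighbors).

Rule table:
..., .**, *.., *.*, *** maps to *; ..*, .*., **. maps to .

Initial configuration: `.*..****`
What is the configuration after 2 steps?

*.*.***.
.*.***.*

.*.***.*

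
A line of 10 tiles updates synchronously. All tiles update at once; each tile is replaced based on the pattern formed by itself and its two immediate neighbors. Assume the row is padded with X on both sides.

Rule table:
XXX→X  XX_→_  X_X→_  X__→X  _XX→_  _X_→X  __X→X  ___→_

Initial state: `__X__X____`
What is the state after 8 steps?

step 1: XXXXXXX__X
step 2: XXXXXX_XX_
step 3: XXXXX_____
step 4: XXXX_X___X
step 5: XXX__XX_X_
step 6: XX_XX___X_
step 7: X____X_XX_
step 8: _X__XX____

_X__XX____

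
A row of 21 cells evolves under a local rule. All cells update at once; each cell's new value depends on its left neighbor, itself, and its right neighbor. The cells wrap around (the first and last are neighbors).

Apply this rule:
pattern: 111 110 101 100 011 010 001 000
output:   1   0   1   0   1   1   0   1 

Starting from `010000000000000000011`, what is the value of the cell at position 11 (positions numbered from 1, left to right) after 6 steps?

step 1: 110111111111111111010
step 2: 101111111111111110111
step 3: 011111111111111101111
step 4: 111111111111111011110
step 5: 111111111111110111101
step 6: 111111111111101111011
position 11 holds 1

1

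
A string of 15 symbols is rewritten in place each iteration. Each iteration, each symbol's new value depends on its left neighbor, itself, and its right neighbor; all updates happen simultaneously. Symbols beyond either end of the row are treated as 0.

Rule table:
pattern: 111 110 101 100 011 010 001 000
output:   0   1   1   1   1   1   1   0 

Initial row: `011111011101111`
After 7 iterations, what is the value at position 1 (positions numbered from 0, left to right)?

0

110001110111001
111011011101111
101111110111001
111000011101111
101100110111001
111111111101111
100000000111001
position 1 holds 0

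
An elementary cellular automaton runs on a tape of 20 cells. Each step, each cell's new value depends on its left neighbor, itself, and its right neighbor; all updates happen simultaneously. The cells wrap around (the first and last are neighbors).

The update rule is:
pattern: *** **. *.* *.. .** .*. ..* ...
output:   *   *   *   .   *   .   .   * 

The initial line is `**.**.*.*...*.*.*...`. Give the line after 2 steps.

*******.......*....*

step 1: ******.*..*..*.*..*.
step 2: *******.......*....*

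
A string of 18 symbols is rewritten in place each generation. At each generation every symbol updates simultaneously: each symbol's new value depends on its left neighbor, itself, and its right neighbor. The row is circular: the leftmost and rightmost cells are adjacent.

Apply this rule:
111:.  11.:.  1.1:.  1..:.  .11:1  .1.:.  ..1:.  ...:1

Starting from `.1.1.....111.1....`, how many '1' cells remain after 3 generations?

.....111.1.....111
.111.1.....111.1..
.1.....111.1.....1
count of 1: 6

6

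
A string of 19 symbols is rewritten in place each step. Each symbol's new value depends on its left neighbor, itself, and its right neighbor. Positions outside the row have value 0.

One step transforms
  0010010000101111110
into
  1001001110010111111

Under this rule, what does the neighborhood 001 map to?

0

At position 1 the neighborhood is 001; the next row has 0 there.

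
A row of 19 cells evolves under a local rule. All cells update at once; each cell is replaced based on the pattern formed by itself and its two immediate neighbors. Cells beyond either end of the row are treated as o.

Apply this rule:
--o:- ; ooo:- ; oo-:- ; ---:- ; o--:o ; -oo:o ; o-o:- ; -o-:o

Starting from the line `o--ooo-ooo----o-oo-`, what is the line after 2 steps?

-o-o---o--o---o-o--
-o-oo--oo-oo--o-oo-

-o-oo--oo-oo--o-oo-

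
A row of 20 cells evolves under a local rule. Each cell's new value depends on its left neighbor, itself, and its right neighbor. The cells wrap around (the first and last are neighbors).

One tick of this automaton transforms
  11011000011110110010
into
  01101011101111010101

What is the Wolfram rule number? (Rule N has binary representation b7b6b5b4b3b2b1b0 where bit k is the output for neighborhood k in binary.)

227

position 10: 111 → 1  (bit 7 = 1)
position 1: 110 → 1  (bit 6 = 1)
position 2: 101 → 1  (bit 5 = 1)
position 5: 100 → 0  (bit 4 = 0)
position 0: 011 → 0  (bit 3 = 0)
position 18: 010 → 0  (bit 2 = 0)
position 8: 001 → 1  (bit 1 = 1)
position 6: 000 → 1  (bit 0 = 1)
bits b7..b0 = 11100011 = 227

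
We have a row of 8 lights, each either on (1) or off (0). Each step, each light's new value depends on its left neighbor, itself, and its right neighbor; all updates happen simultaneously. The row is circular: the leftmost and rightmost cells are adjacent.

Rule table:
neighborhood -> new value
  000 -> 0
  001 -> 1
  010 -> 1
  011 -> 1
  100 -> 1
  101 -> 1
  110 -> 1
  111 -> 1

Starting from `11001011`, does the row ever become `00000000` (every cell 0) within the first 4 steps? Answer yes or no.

step 1: 11111111
step 2: 11111111  (fixed point — unchanged through step 4)
step 4 is 11111111, still not uniform 0

no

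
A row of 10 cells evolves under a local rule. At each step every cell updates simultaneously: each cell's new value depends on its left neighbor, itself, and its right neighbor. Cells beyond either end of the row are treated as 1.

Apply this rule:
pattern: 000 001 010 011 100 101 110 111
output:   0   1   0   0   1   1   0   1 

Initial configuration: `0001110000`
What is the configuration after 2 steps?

1010101001
0101010110

0101010110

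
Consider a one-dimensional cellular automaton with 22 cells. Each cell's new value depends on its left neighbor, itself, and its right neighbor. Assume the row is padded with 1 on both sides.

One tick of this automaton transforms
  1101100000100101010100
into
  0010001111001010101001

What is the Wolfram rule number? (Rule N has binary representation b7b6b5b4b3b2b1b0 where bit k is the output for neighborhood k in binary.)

35

position 0: 111 → 0  (bit 7 = 0)
position 1: 110 → 0  (bit 6 = 0)
position 2: 101 → 1  (bit 5 = 1)
position 5: 100 → 0  (bit 4 = 0)
position 3: 011 → 0  (bit 3 = 0)
position 10: 010 → 0  (bit 2 = 0)
position 9: 001 → 1  (bit 1 = 1)
position 6: 000 → 1  (bit 0 = 1)
bits b7..b0 = 00100011 = 35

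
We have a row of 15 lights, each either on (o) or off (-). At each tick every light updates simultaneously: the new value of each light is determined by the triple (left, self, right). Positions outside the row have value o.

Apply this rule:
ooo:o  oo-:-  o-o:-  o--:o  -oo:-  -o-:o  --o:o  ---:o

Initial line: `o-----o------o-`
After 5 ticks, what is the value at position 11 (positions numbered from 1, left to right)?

-

-ooooooooooooo-
--ooooooooooo--
oo-ooooooooo-oo
o---ooooooo---o
-ooo-ooooo-ooo-
position 11 holds -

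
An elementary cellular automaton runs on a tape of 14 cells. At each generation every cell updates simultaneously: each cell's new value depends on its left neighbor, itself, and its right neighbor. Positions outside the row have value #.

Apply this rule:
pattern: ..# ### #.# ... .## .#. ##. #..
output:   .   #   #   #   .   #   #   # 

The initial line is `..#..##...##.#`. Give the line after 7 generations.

#######.##..##

generation 1: #.##..###..##.
generation 2: ##.##..###..##
generation 3: ###.##..###..#
generation 4: ####.##..###..
generation 5: #####.##..###.
generation 6: ######.##..###
generation 7: #######.##..##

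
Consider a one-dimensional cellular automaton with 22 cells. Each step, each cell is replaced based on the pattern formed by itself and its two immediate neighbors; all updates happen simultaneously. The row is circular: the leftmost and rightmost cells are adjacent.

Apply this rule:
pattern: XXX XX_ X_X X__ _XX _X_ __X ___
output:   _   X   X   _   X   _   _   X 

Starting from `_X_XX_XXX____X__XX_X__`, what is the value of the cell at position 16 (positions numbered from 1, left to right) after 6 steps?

X

step 1: __XXXXX_X_XX____XXX__X
step 2: __X___XX_XXX_XX_X_X___
step 3: X___X_XXXX_XXXXX_X__XX
step 4: X_X__XX__XXX___XX___X_
step 5: _X___XX__X_X_X_XX_X__X
step 6: X__X_XX___X_X_XXXX____
position 16 holds X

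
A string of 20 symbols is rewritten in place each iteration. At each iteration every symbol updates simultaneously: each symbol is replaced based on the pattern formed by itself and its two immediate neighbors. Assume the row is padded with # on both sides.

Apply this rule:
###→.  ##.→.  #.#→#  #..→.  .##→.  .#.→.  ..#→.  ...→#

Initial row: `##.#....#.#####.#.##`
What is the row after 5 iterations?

..########..........

..#..##..#.....#.#..
...........###..#...
.#########........#.
#..........######..#
..########..........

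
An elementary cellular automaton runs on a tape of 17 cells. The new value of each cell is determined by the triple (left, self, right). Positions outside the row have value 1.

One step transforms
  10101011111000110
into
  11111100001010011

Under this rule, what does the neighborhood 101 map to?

At position 1 the neighborhood is 101; the next row has 1 there.

1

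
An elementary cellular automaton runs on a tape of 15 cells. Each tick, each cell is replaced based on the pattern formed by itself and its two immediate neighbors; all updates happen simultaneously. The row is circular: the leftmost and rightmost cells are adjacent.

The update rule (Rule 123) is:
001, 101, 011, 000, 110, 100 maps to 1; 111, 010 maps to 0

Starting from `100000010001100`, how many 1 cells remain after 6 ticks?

011111101111111
110000111000001
011111101111111  (repeats tick 1; period 2)
tick 6: 110000111000001
count of 1: 6

6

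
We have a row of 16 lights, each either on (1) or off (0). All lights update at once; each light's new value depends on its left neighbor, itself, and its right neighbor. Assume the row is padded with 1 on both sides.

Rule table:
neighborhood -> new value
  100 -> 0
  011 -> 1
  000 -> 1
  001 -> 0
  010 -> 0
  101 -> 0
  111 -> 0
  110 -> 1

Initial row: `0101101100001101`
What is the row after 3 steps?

0001101101101101

0001101101101101
0101101101101101
0001101101101101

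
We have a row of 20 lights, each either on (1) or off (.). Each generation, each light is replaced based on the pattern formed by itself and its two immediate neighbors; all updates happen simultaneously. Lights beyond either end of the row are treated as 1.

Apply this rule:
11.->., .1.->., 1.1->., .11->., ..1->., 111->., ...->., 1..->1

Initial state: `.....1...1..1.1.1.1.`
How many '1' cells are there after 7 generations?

5

1.....1...1.........
.1.....1...1........
..1.....1...1.......
1..1.....1...1......
.1..1.....1...1.....
..1..1.....1...1....
1..1..1.....1...1...
count of 1: 5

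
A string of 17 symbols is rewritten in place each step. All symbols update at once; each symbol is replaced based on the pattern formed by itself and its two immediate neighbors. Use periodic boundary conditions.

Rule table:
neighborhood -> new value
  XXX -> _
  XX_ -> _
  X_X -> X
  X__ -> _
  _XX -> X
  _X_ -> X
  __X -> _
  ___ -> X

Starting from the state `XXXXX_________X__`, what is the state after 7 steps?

step 1: X_____XXXXXXX_X__
step 2: X_XXX_X______XX__
step 3: XXX__XX_XXXX_X___
step 4: X____X_XX___XX_X_
step 5: X_XX_XXX__X_X_XXX
step 6: _XX_XX____XXXXX__
step 7: _X_XX__XX_X_____X

_X_XX__XX_X_____X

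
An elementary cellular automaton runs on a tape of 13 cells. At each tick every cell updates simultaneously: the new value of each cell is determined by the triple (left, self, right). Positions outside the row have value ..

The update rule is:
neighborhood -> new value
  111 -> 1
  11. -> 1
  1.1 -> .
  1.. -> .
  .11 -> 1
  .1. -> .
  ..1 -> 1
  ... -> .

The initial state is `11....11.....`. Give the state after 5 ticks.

11.11111.....

11...111.....
11..1111.....
11.11111.....
11.11111.....  (fixed point — unchanged through tick 5)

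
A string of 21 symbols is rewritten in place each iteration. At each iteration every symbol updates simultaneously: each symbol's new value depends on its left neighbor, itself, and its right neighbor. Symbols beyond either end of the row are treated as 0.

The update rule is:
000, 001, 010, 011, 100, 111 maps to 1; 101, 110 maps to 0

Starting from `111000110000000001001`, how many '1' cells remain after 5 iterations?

110111101111111111111
100111001111111111110
111110111111111111101
111100111111111111001
111011111111111110111
count of 1: 19

19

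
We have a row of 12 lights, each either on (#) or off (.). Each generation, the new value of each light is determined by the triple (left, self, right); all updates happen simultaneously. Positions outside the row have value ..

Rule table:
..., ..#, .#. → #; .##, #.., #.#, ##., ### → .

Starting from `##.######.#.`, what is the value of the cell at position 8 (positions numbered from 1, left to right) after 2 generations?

generation 1: ..........#.
generation 2: ###########.
position 8 holds #

#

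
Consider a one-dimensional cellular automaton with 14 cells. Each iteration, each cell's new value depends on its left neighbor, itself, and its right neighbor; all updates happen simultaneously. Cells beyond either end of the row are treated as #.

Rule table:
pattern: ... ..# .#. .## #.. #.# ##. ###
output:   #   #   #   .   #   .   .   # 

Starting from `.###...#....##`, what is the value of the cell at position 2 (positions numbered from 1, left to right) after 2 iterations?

#

iteration 1: ..#.########.#
iteration 2: ###..######...
position 2 holds #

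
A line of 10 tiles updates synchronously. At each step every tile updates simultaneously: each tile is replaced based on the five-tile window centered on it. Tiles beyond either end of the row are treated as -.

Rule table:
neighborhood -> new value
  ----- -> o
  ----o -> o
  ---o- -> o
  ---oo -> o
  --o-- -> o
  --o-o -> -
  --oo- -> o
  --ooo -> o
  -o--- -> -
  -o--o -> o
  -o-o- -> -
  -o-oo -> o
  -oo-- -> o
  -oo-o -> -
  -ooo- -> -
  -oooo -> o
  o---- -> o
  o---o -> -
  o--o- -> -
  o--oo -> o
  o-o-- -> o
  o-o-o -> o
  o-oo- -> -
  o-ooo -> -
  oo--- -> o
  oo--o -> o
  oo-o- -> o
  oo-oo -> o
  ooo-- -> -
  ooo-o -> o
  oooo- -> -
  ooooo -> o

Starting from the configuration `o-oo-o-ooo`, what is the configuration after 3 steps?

ooo--ooo--

step 1: -o--ooo---
step 2: ooooo--ooo
step 3: ooo--ooo--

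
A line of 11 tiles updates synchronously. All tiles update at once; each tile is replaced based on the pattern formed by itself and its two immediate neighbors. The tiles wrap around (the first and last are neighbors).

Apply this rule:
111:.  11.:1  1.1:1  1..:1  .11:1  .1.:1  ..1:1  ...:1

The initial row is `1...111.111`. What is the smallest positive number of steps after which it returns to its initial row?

11111.111..
1...111.111

2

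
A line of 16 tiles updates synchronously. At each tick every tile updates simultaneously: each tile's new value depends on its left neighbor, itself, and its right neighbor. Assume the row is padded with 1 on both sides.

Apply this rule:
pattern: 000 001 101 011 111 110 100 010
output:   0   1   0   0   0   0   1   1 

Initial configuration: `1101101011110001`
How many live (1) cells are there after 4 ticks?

11

0000001000001010
1000011100011010
0100100010100010
0111110110110110
count of 1: 11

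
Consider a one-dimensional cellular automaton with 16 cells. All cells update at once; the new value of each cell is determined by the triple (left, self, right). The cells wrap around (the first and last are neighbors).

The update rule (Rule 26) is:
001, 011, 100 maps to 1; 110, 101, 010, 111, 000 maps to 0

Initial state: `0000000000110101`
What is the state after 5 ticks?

0000111000001010

1000000001100000
0100000011010001
0010000110001010
0101001101010001
0000111000001010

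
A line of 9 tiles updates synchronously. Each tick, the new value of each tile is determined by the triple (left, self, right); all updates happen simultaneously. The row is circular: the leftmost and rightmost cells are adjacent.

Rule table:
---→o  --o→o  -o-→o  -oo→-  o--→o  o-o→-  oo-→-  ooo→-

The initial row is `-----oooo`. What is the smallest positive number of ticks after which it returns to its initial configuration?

ooooo----
-----oooo

2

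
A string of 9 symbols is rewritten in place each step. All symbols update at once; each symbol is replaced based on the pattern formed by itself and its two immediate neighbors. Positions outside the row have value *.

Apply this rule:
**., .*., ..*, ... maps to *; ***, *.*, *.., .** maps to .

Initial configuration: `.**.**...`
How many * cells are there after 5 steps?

step 1: ..*..*.**
step 2: .**.**...  (repeats step 0; period 2)
step 5: ..*..*.**
count of *: 4

4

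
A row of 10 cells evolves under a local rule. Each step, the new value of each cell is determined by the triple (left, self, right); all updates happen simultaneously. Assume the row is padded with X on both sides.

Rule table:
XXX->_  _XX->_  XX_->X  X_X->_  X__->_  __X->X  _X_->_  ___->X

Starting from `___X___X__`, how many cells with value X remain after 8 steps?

7

step 1: _XX__XX__X
step 2: __X_X_X_X_
step 3: _X________
step 4: ___XXXXXXX
step 5: _XX_______
step 6: __X_XXXXXX
step 7: _X________  (repeats step 3; period 4)
step 8: ___XXXXXXX
count of X: 7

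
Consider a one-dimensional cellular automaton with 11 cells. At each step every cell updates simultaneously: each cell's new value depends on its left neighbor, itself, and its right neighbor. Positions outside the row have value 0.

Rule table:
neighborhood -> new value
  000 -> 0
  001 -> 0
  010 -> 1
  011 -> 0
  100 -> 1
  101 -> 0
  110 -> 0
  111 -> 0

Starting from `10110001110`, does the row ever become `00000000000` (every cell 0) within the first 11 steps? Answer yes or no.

10001000001
11001100001
00100010001
00110011001
00001000101
00001100101
00000010101
00000010101  (fixed point — unchanged through step 11)
step 11 is 00000010101, still not uniform 0

no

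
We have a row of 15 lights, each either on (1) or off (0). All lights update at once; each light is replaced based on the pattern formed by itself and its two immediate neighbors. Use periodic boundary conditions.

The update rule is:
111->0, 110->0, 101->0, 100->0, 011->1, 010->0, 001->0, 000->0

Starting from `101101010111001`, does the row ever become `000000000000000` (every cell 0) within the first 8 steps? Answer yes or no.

yes

001000000100001
000000000000000
all cells are 0 at step 2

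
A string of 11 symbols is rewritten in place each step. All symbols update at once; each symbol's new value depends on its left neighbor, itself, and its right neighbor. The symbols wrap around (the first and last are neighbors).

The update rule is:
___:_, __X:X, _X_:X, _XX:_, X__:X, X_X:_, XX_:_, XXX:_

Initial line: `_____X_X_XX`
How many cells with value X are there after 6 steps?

6

X___XX_X___
XX_X___XX_X
___XX_X____
__X___XX___
_XXX_X__X__
X____XXXXX_
count of X: 6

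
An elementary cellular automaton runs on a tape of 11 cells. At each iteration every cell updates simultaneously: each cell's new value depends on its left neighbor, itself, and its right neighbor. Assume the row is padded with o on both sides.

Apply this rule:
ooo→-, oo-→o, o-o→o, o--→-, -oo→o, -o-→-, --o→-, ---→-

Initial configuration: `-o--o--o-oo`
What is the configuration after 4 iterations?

o-------oo-
o-------ooo
o-------o--
o----------

o----------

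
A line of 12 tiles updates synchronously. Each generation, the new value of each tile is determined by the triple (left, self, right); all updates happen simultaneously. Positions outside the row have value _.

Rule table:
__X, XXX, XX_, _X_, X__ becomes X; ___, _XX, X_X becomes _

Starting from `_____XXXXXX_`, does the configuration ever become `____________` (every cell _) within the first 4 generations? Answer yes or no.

generation 1: ____X_XXXXXX
generation 2: ___XX__XXXXX
generation 3: __X_XXX_XXXX
generation 4: _XX__XX__XXX
generation 4 is _XX__XX__XXX, still not uniform _

no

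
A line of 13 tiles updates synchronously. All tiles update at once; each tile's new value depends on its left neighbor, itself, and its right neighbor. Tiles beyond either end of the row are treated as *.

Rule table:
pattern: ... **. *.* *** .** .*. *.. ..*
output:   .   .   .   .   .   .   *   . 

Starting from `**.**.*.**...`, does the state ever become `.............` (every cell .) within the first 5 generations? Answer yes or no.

no

generation 1: ..........*..
generation 2: *..........*.
generation 3: .*...........
generation 4: ..*..........
generation 5: *..*.........
generation 5 is *..*........., still not uniform .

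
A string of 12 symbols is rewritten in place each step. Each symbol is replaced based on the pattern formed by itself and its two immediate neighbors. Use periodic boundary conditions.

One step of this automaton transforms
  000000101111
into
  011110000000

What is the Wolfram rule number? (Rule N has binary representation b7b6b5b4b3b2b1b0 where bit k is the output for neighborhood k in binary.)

1

position 9: 111 → 0  (bit 7 = 0)
position 11: 110 → 0  (bit 6 = 0)
position 7: 101 → 0  (bit 5 = 0)
position 0: 100 → 0  (bit 4 = 0)
position 8: 011 → 0  (bit 3 = 0)
position 6: 010 → 0  (bit 2 = 0)
position 5: 001 → 0  (bit 1 = 0)
position 1: 000 → 1  (bit 0 = 1)
bits b7..b0 = 00000001 = 1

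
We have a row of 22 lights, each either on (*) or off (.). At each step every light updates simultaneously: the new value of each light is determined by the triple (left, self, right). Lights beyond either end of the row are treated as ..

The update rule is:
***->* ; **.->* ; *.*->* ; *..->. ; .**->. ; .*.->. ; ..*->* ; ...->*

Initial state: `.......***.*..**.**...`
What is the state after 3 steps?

*.*******.**.*.*.**.*.

*******.***..*.**.*.**
.*******.**.*.*.**.*.*
*.*******.**.*.*.**.*.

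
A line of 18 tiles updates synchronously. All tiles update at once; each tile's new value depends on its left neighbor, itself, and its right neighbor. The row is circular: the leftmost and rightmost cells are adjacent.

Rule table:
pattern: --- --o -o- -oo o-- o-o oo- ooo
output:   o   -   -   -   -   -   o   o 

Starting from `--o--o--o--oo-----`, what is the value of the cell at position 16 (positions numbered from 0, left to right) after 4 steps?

o-----------o-oooo
o-ooooooooo----ooo
o--oooooooo-oo--oo
o---ooooooo--o---o
position 16 holds -

-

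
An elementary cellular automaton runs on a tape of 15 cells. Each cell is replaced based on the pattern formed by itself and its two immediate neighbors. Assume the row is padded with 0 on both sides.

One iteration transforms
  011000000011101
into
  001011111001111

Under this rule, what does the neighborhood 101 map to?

At position 13 the neighborhood is 101; the next row has 1 there.

1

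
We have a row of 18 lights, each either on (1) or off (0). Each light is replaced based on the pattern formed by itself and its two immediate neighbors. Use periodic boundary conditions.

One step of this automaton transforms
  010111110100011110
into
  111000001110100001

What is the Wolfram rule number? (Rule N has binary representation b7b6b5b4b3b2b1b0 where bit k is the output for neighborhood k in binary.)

position 4: 111 → 0  (bit 7 = 0)
position 7: 110 → 0  (bit 6 = 0)
position 2: 101 → 1  (bit 5 = 1)
position 10: 100 → 1  (bit 4 = 1)
position 3: 011 → 0  (bit 3 = 0)
position 1: 010 → 1  (bit 2 = 1)
position 0: 001 → 1  (bit 1 = 1)
position 11: 000 → 0  (bit 0 = 0)
bits b7..b0 = 00110110 = 54

54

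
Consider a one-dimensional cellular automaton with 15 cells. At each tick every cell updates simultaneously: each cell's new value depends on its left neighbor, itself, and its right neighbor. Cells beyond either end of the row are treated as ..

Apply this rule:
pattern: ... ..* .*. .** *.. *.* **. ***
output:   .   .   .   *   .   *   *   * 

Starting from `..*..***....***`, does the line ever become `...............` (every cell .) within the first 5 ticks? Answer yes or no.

.....***....***
.....***....***  (fixed point — unchanged through tick 5)
tick 5 is .....***....***, still not uniform .

no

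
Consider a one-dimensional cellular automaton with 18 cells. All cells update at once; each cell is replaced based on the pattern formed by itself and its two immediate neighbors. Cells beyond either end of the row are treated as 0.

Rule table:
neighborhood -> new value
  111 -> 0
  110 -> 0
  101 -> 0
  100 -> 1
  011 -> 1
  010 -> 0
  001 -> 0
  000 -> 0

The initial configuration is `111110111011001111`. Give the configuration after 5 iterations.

iteration 1: 100000100010101000
iteration 2: 010000010000000100
iteration 3: 001000001000000010
iteration 4: 000100000100000001
iteration 5: 000010000010000000

000010000010000000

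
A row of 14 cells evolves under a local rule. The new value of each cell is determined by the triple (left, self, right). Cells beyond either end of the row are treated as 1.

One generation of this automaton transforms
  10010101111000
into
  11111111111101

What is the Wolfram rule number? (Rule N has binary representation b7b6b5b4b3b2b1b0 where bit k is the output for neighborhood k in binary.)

254

position 8: 111 → 1  (bit 7 = 1)
position 0: 110 → 1  (bit 6 = 1)
position 4: 101 → 1  (bit 5 = 1)
position 1: 100 → 1  (bit 4 = 1)
position 7: 011 → 1  (bit 3 = 1)
position 3: 010 → 1  (bit 2 = 1)
position 2: 001 → 1  (bit 1 = 1)
position 12: 000 → 0  (bit 0 = 0)
bits b7..b0 = 11111110 = 254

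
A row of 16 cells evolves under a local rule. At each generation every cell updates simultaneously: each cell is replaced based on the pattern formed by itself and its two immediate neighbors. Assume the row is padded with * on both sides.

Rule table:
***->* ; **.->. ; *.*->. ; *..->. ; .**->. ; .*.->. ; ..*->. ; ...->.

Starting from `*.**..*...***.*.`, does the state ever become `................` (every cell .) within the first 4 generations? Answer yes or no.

yes

...........*....
................
all cells are . at generation 2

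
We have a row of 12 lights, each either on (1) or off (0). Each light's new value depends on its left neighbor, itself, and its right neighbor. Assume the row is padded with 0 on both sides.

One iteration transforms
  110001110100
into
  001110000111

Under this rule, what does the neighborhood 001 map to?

At position 4 the neighborhood is 001; the next row has 1 there.

1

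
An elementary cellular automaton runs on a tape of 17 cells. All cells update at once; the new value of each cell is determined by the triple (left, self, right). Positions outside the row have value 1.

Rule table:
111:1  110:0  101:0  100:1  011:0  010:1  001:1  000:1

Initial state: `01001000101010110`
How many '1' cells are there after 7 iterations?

6

iteration 1: 01111111101010000
iteration 2: 00111111001011111
iteration 3: 11011110111001111
iteration 4: 10001100010110111
iteration 5: 01110011110000011
iteration 6: 00101101101111101
iteration 7: 11100000000111000
count of 1: 6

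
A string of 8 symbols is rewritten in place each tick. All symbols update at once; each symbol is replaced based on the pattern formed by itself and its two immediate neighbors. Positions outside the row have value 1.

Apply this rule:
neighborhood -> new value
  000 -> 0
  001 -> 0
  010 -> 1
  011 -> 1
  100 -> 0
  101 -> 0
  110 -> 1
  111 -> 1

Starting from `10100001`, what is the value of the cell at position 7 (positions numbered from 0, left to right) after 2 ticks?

1

10100001  (fixed point — unchanged through tick 2)
position 7 holds 1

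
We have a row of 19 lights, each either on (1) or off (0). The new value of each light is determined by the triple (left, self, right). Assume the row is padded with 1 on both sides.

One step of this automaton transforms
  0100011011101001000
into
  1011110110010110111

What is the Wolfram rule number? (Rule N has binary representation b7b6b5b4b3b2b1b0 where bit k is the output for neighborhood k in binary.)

59

position 9: 111 → 0  (bit 7 = 0)
position 6: 110 → 0  (bit 6 = 0)
position 0: 101 → 1  (bit 5 = 1)
position 2: 100 → 1  (bit 4 = 1)
position 5: 011 → 1  (bit 3 = 1)
position 1: 010 → 0  (bit 2 = 0)
position 4: 001 → 1  (bit 1 = 1)
position 3: 000 → 1  (bit 0 = 1)
bits b7..b0 = 00111011 = 59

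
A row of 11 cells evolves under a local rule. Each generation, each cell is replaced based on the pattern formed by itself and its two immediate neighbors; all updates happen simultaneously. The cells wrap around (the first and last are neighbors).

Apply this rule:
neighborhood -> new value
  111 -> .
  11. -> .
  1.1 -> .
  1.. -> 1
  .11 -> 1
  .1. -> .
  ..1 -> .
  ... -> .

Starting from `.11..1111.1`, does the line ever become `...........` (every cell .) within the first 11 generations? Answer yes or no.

.1.1.1.....
......1....
.......1...
........1..
.........1.
..........1
1..........
.1.........
..1........
...1.......
....1......
generation 11 is ....1......, still not uniform .

no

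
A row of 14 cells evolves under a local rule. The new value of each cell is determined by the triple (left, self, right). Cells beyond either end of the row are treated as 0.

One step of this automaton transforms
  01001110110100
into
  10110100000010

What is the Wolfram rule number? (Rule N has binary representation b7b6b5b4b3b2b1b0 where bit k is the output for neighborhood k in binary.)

position 5: 111 → 1  (bit 7 = 1)
position 6: 110 → 0  (bit 6 = 0)
position 7: 101 → 0  (bit 5 = 0)
position 2: 100 → 1  (bit 4 = 1)
position 4: 011 → 0  (bit 3 = 0)
position 1: 010 → 0  (bit 2 = 0)
position 0: 001 → 1  (bit 1 = 1)
position 13: 000 → 0  (bit 0 = 0)
bits b7..b0 = 10010010 = 146

146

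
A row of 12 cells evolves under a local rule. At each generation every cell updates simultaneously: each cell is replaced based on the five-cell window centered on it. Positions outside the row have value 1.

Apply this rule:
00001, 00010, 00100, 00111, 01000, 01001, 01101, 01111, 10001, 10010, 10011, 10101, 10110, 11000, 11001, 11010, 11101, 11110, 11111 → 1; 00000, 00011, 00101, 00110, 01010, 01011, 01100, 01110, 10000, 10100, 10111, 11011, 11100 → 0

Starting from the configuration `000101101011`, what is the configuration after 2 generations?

111001111001
110111110111

110111110111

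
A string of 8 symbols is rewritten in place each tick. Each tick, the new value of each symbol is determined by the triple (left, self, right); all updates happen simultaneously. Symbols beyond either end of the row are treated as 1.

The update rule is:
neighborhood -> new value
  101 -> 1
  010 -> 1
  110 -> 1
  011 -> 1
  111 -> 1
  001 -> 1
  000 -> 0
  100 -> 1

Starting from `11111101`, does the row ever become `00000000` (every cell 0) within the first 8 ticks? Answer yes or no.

11111111
11111111  (fixed point — unchanged through tick 8)
tick 8 is 11111111, still not uniform 0

no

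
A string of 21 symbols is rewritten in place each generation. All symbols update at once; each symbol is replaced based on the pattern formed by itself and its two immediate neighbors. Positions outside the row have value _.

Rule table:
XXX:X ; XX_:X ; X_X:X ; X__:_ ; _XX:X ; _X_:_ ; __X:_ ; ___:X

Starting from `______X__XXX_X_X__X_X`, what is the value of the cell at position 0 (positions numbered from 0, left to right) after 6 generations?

X

XXXXX____XXXX_X____X_
XXXXX_XX_XXXXX__XX___
XXXXXXXXXXXXXX__XX_XX
XXXXXXXXXXXXXX__XXXXX
XXXXXXXXXXXXXX__XXXXX  (fixed point — unchanged through generation 6)
position 0 holds X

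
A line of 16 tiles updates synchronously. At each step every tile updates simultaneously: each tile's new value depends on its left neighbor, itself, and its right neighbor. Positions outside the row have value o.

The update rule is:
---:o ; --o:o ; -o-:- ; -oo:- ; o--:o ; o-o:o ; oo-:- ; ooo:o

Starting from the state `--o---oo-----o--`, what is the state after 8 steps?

step 1: oo-ooo--ooooo-oo
step 2: o-o-o-oo-ooo-o-o
step 3: -o-o-o--o-o-o-o-
step 4: o-o-o-oo-o-o-o-o
step 5: -o-o-o--o-o-o-o-  (repeats step 3; period 2)
step 8: o-o-o-oo-o-o-o-o

o-o-o-oo-o-o-o-o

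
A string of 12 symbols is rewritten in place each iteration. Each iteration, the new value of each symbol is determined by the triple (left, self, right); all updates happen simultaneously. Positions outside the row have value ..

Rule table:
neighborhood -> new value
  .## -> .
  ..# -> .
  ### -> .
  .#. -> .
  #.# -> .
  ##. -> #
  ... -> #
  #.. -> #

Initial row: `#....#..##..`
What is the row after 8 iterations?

.###..#..###
...##..#...#
##..##..##..
.##..##..###
..##..##...#
#..##..###..
.#..##...###
..#..###...#

..#..###...#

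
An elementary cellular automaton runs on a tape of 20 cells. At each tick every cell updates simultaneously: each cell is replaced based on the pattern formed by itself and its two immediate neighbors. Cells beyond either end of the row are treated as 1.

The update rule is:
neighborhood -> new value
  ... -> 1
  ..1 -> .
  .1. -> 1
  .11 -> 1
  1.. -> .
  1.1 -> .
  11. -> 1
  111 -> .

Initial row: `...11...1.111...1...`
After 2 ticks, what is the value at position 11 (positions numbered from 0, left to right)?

.

.1.11.1.1.1.1.1.1.1.
.1.11.1.1.1.1.1.1.1.
position 11 holds .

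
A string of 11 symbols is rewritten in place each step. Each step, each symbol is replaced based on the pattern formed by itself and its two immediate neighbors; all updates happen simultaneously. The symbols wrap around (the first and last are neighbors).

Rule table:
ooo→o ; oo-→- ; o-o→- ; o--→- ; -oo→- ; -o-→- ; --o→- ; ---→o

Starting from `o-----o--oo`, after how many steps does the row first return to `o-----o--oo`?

11

step 1: --ooo-----o
step 2: ---o--ooo--
step 3: oo-----o--o
step 4: o--ooo-----
step 5: ----o--ooo-
step 6: ooo-----o--
step 7: -o--ooo----
step 8: -----o--ooo
step 9: -ooo-----o-
step 10: --o--ooo---
step 11: o-----o--oo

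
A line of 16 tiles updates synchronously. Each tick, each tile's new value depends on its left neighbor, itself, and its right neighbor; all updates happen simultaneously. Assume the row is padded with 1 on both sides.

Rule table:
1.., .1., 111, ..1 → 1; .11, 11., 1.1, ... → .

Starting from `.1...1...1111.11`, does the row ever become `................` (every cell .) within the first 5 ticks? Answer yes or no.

tick 1: .11.111.1.11...1
tick 2: .....1..1...1.1.
tick 3: 1...111111.11.1.
tick 4: .1.1.1111.....1.
tick 5: .1.1..11.1...11.
tick 5 is .1.1..11.1...11., still not uniform .

no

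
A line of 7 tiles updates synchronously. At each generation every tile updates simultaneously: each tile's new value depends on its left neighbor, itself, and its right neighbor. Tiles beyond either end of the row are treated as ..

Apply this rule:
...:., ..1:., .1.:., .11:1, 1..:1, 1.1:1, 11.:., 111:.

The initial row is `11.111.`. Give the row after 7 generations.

generation 1: 1.11..1
generation 2: .11.1..
generation 3: .1.1.1.
generation 4: ..1.1.1
generation 5: ...1.1.
generation 6: ....1.1
generation 7: .....1.

.....1.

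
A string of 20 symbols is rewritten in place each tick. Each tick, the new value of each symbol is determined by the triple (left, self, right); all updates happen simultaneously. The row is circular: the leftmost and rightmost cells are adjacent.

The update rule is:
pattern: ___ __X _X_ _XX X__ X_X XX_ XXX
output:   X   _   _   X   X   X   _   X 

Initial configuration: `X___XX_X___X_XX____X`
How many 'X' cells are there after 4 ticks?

12

tick 1: _XX_X_X_XX__XX_XXX_X
tick 2: XX_X_X_XX_X_X_XXX_X_
tick 3: X_X_X_XX_X_X_XXX_X_X
tick 4: _X_X_XX_X_X_XXX_X_XX
count of X: 12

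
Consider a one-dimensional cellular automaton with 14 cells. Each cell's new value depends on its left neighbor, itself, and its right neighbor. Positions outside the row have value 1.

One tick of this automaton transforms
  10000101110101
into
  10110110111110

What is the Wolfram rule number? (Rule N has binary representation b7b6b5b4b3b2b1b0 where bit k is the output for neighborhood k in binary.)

229

position 8: 111 → 1  (bit 7 = 1)
position 0: 110 → 1  (bit 6 = 1)
position 6: 101 → 1  (bit 5 = 1)
position 1: 100 → 0  (bit 4 = 0)
position 7: 011 → 0  (bit 3 = 0)
position 5: 010 → 1  (bit 2 = 1)
position 4: 001 → 0  (bit 1 = 0)
position 2: 000 → 1  (bit 0 = 1)
bits b7..b0 = 11100101 = 229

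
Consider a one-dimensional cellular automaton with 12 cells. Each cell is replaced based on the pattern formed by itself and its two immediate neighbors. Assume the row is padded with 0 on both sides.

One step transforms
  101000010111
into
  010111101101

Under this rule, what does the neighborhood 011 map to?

At position 9 the neighborhood is 011; the next row has 1 there.

1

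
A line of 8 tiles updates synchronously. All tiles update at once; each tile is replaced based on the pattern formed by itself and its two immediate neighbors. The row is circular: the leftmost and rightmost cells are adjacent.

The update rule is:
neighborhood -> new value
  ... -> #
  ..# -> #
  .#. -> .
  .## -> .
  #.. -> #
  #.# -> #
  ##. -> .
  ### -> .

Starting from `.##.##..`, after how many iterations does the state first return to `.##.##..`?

iteration 1: #..#..##
iteration 2: .##.##..

2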